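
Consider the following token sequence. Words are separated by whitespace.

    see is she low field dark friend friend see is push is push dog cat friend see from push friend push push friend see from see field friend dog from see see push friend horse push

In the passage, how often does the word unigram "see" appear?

7

Scanning the 36 tokens for "see":
  position 1: see
  position 9: see
  position 17: see
  position 24: see
  position 26: see
  position 31: see
  position 32: see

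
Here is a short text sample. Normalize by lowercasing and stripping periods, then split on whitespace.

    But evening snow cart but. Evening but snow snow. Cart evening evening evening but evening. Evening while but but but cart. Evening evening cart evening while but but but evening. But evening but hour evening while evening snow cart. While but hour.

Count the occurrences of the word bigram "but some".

Scanning the 41 overlapping bigram windows for "but some":
  (none found)

0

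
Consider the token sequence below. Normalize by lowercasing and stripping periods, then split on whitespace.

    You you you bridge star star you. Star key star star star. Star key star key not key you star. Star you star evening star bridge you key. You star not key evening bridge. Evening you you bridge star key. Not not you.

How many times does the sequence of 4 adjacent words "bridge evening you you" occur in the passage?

Scanning the 40 overlapping 4-gram windows for "bridge evening you you":
  position 34–37: bridge evening you you

1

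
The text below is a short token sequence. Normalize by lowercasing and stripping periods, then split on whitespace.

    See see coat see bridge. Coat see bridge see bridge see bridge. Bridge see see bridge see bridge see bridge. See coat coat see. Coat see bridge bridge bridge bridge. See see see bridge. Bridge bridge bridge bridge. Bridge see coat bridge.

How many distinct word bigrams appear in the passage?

9

42 tokens → 41 bigram windows in total.
Repeated bigrams (each contributes count−1 duplicates):
  bridge bridge: 9
  see bridge: 9
  bridge see: 8
  coat see: 4
  see coat: 4
  see see: 4
32 duplicate windows → 41 − 32 = 9 distinct.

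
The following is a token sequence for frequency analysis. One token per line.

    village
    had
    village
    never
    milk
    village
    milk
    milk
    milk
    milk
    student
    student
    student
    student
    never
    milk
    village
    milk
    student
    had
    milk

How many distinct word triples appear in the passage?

15

21 tokens → 19 trigram windows in total.
Repeated trigrams (each contributes count−1 duplicates):
  milk milk milk: 2
  milk village milk: 2
  never milk village: 2
  student student student: 2
4 duplicate windows → 19 − 4 = 15 distinct.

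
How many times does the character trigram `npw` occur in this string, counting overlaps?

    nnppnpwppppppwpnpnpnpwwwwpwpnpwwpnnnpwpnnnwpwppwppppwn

4

Sliding a length-3 window over the 54 characters (52 positions):
  position 5–7: npw
  position 20–22: npw
  position 29–31: npw
  position 36–38: npw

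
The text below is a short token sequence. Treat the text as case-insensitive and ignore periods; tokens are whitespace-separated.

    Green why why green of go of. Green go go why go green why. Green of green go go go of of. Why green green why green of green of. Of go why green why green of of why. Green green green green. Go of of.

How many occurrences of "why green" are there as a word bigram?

7

Scanning the 45 overlapping bigram windows for "why green":
  position 3–4: why green
  position 14–15: why green
  position 23–24: why green
  position 26–27: why green
  position 33–34: why green
  position 35–36: why green
  position 39–40: why green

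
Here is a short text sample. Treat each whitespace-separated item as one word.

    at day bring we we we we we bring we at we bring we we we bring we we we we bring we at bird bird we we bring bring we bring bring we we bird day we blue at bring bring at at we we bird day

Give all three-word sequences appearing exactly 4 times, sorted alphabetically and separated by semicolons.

Trigram counts meeting the condition (exactly 4 times):
  bring we we: 4
  we bring we: 4
  we we bring: 4

bring we we; we bring we; we we bring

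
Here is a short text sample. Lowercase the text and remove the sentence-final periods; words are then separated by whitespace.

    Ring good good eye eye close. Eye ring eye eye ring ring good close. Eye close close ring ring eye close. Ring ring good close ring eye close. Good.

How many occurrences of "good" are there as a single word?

5

Scanning the 29 tokens for "good":
  position 2: good
  position 3: good
  position 13: good
  position 24: good
  position 29: good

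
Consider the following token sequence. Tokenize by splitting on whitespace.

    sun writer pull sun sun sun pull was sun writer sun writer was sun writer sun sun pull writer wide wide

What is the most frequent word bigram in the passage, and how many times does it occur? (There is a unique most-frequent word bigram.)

Bigram frequencies (highest first):
  sun writer: 4
  sun sun: 3
  sun pull: 2
  was sun: 2
  writer sun: 2
  writer pull: 1
  … (6 more, each ≤ 1)

"sun writer", 4 times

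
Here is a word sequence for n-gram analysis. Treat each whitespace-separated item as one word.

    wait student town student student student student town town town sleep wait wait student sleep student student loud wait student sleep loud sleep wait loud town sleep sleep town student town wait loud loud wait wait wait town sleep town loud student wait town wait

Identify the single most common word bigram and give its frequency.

Bigram frequencies (highest first):
  student student: 4
  wait student: 3
  student town: 3
  town sleep: 3
  wait wait: 3
  town student: 2
  … (18 more, each ≤ 2)

"student student", 4 times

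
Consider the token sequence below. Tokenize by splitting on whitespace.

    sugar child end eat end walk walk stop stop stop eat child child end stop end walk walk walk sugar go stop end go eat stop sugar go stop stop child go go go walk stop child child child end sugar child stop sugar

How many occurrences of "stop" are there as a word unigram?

Scanning the 44 tokens for "stop":
  position 8: stop
  position 9: stop
  position 10: stop
  position 15: stop
  position 22: stop
  position 26: stop
  position 29: stop
  position 30: stop
  position 36: stop
  position 43: stop

10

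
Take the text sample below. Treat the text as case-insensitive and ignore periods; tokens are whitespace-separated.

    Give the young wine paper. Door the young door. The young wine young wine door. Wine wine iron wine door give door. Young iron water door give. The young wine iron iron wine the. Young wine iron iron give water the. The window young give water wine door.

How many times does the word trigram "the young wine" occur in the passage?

Scanning the 46 overlapping trigram windows for "the young wine":
  position 2–4: the young wine
  position 10–12: the young wine
  position 28–30: the young wine
  position 34–36: the young wine

4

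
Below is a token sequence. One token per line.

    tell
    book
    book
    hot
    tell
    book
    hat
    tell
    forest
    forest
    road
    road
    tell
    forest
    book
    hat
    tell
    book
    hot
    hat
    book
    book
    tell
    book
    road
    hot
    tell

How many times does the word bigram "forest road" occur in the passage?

1

Scanning the 26 overlapping bigram windows for "forest road":
  position 10–11: forest road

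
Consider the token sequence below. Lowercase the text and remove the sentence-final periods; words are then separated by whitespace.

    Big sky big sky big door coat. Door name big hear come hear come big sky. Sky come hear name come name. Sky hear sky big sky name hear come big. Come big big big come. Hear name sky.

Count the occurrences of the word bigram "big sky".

Scanning the 38 overlapping bigram windows for "big sky":
  position 1–2: big sky
  position 3–4: big sky
  position 15–16: big sky
  position 26–27: big sky

4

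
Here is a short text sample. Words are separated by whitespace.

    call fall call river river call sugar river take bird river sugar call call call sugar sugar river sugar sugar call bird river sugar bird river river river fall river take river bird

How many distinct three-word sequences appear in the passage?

33 tokens → 31 trigram windows in total.
Repeated trigrams (each contributes count−1 duplicates):
  bird river sugar: 2
1 duplicate windows → 31 − 1 = 30 distinct.

30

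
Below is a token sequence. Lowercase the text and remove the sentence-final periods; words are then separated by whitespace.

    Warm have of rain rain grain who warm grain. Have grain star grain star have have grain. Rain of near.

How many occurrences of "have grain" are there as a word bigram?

2

Scanning the 19 overlapping bigram windows for "have grain":
  position 10–11: have grain
  position 16–17: have grain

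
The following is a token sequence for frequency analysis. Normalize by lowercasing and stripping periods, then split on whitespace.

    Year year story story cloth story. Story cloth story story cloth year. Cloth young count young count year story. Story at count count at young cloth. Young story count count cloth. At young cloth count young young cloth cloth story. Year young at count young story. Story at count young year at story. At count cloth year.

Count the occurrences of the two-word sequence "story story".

5

Scanning the 56 overlapping bigram windows for "story story":
  position 3–4: story story
  position 6–7: story story
  position 9–10: story story
  position 19–20: story story
  position 46–47: story story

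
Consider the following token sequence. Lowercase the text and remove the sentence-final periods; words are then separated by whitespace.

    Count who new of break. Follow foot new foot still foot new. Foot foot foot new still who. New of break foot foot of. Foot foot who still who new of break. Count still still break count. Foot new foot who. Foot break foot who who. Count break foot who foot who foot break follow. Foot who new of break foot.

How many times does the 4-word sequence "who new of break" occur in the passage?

4

Scanning the 58 overlapping 4-gram windows for "who new of break":
  position 2–5: who new of break
  position 18–21: who new of break
  position 29–32: who new of break
  position 57–60: who new of break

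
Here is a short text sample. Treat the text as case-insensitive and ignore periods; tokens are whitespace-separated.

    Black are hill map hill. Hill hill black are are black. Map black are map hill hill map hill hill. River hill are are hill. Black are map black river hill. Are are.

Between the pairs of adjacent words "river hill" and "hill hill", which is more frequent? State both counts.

"hill hill" (4 vs 2)

"river hill": 2 occurrences
"hill hill": 4 occurrences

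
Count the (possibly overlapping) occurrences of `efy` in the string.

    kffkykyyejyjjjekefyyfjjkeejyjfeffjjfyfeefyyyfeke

2

Sliding a length-3 window over the 48 characters (46 positions):
  position 17–19: efy
  position 40–42: efy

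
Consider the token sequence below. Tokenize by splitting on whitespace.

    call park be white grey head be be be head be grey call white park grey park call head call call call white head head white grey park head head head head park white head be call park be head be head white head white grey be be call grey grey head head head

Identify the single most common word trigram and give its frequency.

"head head head", 3 times

Trigram frequencies (highest first):
  head head head: 3
  call park be: 2
  be head be: 2
  head white grey: 2
  park be white: 1
  be white grey: 1
  … (41 more, each ≤ 1)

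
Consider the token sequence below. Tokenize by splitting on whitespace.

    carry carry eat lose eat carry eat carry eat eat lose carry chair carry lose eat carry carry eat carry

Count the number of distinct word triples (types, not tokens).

14

20 tokens → 18 trigram windows in total.
Repeated trigrams (each contributes count−1 duplicates):
  carry carry eat: 2
  carry eat carry: 2
  eat carry eat: 2
  lose eat carry: 2
4 duplicate windows → 18 − 4 = 14 distinct.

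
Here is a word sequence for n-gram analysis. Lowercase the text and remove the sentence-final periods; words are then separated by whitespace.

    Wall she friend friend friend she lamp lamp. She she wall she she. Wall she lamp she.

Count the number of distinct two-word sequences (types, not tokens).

9

17 tokens → 16 bigram windows in total.
Repeated bigrams (each contributes count−1 duplicates):
  wall she: 3
  friend friend: 2
  lamp she: 2
  she lamp: 2
  she she: 2
  she wall: 2
7 duplicate windows → 16 − 7 = 9 distinct.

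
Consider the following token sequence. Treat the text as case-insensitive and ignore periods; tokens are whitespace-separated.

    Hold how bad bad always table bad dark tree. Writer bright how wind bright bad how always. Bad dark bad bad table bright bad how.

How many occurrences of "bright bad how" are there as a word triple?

2

Scanning the 23 overlapping trigram windows for "bright bad how":
  position 14–16: bright bad how
  position 23–25: bright bad how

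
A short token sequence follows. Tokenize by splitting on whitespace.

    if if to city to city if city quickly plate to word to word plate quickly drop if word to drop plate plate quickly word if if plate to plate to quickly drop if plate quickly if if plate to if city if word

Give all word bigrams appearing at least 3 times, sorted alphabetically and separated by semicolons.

if if; if plate; plate quickly; plate to

Bigram counts meeting the condition (at least 3 times):
  if if: 3
  if plate: 3
  plate quickly: 3
  plate to: 4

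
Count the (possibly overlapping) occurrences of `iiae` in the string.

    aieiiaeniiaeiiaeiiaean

4

Sliding a length-4 window over the 22 characters (19 positions):
  position 4–7: iiae
  position 9–12: iiae
  position 13–16: iiae
  position 17–20: iiae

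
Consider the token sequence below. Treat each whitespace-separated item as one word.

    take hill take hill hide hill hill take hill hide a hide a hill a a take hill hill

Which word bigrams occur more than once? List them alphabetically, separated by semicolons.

hide a; hill hide; hill hill; hill take; take hill

Bigram counts meeting the condition (more than once):
  hide a: 2
  hill hide: 2
  hill hill: 2
  hill take: 2
  take hill: 4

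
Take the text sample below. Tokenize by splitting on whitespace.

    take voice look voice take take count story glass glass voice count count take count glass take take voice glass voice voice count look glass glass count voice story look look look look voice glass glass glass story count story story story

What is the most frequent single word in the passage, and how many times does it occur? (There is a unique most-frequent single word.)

Unigram frequencies (highest first):
  glass: 9
  voice: 8
  count: 7
  take: 6
  look: 6
  story: 6

"glass", 9 times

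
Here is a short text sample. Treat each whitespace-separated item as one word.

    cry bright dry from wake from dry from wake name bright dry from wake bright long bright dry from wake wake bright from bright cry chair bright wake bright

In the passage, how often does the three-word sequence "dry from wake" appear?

4

Scanning the 27 overlapping trigram windows for "dry from wake":
  position 3–5: dry from wake
  position 7–9: dry from wake
  position 12–14: dry from wake
  position 18–20: dry from wake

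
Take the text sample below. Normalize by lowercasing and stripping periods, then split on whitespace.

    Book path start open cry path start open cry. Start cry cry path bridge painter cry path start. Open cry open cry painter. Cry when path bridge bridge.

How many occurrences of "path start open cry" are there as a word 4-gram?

3

Scanning the 25 overlapping 4-gram windows for "path start open cry":
  position 2–5: path start open cry
  position 6–9: path start open cry
  position 17–20: path start open cry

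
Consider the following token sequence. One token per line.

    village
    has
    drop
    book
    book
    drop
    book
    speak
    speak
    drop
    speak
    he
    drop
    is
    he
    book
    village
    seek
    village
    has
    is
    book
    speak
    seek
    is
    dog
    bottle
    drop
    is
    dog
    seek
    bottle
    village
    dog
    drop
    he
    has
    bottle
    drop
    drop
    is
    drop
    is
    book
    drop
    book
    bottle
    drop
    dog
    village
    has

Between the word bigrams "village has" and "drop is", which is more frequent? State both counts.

"drop is" (4 vs 3)

"village has": 3 occurrences
"drop is": 4 occurrences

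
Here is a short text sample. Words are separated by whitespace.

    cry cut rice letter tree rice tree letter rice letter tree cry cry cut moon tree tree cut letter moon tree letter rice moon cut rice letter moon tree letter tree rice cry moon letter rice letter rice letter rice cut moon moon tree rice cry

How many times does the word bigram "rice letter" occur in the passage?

5

Scanning the 45 overlapping bigram windows for "rice letter":
  position 3–4: rice letter
  position 9–10: rice letter
  position 26–27: rice letter
  position 36–37: rice letter
  position 38–39: rice letter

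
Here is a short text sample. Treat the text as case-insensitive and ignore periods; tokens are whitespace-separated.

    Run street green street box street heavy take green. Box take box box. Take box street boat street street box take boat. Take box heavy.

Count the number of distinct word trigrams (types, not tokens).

22

25 tokens → 23 trigram windows in total.
Repeated trigrams (each contributes count−1 duplicates):
  box take box: 2
1 duplicate windows → 23 − 1 = 22 distinct.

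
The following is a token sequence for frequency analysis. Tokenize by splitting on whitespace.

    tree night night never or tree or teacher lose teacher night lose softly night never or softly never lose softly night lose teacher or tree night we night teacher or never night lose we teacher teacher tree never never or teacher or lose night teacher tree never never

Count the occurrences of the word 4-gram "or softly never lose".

1

Scanning the 45 overlapping 4-gram windows for "or softly never lose":
  position 16–19: or softly never lose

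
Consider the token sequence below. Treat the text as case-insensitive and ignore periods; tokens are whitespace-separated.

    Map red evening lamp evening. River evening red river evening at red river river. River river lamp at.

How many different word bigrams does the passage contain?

13

18 tokens → 17 bigram windows in total.
Repeated bigrams (each contributes count−1 duplicates):
  river river: 3
  red river: 2
  river evening: 2
4 duplicate windows → 17 − 4 = 13 distinct.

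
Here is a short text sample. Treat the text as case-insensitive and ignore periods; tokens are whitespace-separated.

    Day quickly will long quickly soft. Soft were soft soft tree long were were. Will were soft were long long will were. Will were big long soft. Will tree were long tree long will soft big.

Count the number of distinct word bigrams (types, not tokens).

36 tokens → 35 bigram windows in total.
Repeated bigrams (each contributes count−1 duplicates):
  will were: 3
  long will: 2
  soft soft: 2
  soft were: 2
  tree long: 2
  were long: 2
  were soft: 2
  were will: 2
9 duplicate windows → 35 − 9 = 26 distinct.

26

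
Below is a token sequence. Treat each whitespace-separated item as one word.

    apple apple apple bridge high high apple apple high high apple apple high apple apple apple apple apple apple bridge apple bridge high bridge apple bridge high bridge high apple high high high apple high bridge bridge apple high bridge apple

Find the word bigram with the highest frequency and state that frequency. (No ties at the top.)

"apple apple", 9 times

Bigram frequencies (highest first):
  apple apple: 9
  high apple: 5
  apple high: 5
  apple bridge: 4
  bridge high: 4
  high high: 4
  … (3 more, each ≤ 4)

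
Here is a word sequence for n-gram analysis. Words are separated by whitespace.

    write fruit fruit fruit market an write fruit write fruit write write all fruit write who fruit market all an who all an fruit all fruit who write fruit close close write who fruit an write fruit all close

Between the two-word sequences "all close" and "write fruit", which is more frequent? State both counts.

"write fruit" (5 vs 1)

"all close": 1 occurrence
"write fruit": 5 occurrences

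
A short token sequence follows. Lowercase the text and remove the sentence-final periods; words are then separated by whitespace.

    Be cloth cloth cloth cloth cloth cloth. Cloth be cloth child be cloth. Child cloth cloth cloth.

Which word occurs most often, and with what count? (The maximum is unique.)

"cloth", 12 times

Unigram frequencies (highest first):
  cloth: 12
  be: 3
  child: 2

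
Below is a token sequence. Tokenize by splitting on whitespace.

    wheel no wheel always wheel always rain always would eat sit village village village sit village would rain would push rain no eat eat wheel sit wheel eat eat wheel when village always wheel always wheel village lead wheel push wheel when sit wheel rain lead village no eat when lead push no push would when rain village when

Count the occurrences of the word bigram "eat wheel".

Scanning the 58 overlapping bigram windows for "eat wheel":
  position 24–25: eat wheel
  position 29–30: eat wheel

2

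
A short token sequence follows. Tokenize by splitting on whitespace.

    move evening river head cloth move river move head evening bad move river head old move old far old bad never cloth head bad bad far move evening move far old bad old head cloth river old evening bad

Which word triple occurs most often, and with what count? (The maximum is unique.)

"far old bad", 2 times

Trigram frequencies (highest first):
  far old bad: 2
  move evening river: 1
  evening river head: 1
  river head cloth: 1
  head cloth move: 1
  cloth move river: 1
  … (30 more, each ≤ 1)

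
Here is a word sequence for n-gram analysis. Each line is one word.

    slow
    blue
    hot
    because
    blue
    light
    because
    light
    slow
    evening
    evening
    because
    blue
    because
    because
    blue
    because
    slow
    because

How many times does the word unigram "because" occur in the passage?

7

Scanning the 19 tokens for "because":
  position 4: because
  position 7: because
  position 12: because
  position 14: because
  position 15: because
  position 17: because
  position 19: because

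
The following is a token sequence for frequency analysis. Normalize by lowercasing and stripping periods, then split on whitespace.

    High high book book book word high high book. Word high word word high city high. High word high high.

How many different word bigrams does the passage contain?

9

20 tokens → 19 bigram windows in total.
Repeated bigrams (each contributes count−1 duplicates):
  high high: 4
  word high: 4
  book book: 2
  book word: 2
  high book: 2
  high word: 2
10 duplicate windows → 19 − 10 = 9 distinct.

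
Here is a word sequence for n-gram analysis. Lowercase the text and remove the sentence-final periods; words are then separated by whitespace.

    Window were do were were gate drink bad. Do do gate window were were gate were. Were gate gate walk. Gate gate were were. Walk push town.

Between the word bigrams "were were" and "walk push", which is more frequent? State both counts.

"were were" (4 vs 1)

"were were": 4 occurrences
"walk push": 1 occurrence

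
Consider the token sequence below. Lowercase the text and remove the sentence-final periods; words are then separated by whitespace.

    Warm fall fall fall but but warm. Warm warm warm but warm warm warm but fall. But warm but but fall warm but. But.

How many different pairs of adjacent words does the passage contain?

24 tokens → 23 bigram windows in total.
Repeated bigrams (each contributes count−1 duplicates):
  warm warm: 5
  warm but: 4
  but but: 3
  but warm: 3
  but fall: 2
  fall but: 2
  fall fall: 2
14 duplicate windows → 23 − 14 = 9 distinct.

9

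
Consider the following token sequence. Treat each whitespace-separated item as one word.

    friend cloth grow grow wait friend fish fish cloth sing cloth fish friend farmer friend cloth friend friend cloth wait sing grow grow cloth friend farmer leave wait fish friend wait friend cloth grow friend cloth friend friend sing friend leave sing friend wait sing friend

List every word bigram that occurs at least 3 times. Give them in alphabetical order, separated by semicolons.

cloth friend; friend cloth; sing friend

Bigram counts meeting the condition (at least 3 times):
  cloth friend: 3
  friend cloth: 5
  sing friend: 3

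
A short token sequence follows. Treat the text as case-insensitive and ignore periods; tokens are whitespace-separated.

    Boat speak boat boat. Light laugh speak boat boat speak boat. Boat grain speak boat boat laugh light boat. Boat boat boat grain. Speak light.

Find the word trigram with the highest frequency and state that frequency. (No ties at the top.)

"speak boat boat", 4 times

Trigram frequencies (highest first):
  speak boat boat: 4
  boat speak boat: 2
  boat boat grain: 2
  boat grain speak: 2
  boat boat boat: 2
  boat boat light: 1
  … (10 more, each ≤ 1)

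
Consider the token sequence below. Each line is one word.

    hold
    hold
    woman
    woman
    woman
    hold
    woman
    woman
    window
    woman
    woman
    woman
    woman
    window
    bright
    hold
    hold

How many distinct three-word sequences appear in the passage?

17 tokens → 15 trigram windows in total.
Repeated trigrams (each contributes count−1 duplicates):
  woman woman woman: 3
  hold woman woman: 2
  woman woman window: 2
4 duplicate windows → 15 − 4 = 11 distinct.

11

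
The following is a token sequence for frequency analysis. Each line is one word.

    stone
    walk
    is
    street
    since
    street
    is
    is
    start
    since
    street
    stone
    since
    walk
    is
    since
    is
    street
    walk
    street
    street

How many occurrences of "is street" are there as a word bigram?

Scanning the 20 overlapping bigram windows for "is street":
  position 3–4: is street
  position 17–18: is street

2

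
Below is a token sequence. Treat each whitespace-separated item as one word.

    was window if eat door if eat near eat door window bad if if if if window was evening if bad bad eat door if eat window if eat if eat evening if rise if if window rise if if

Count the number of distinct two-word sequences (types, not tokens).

24

40 tokens → 39 bigram windows in total.
Repeated bigrams (each contributes count−1 duplicates):
  if eat: 5
  if if: 5
  eat door: 3
  door if: 2
  evening if: 2
  if window: 2
  rise if: 2
  window if: 2
15 duplicate windows → 39 − 15 = 24 distinct.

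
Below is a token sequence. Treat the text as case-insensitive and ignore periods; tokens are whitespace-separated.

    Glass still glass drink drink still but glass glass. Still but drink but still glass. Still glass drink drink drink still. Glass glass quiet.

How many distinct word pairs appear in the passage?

12

24 tokens → 23 bigram windows in total.
Repeated bigrams (each contributes count−1 duplicates):
  still glass: 4
  drink drink: 3
  glass still: 3
  drink still: 2
  glass drink: 2
  glass glass: 2
  still but: 2
11 duplicate windows → 23 − 11 = 12 distinct.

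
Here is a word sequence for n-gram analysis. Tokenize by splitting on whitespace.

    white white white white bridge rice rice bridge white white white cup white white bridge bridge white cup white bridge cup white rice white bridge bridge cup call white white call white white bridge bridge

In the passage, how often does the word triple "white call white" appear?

1

Scanning the 33 overlapping trigram windows for "white call white":
  position 30–32: white call white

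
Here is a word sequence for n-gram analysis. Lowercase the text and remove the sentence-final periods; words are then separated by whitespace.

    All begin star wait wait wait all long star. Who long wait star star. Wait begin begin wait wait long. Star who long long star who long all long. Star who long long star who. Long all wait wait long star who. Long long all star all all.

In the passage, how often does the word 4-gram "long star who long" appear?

Scanning the 45 overlapping 4-gram windows for "long star who long":
  position 8–11: long star who long
  position 20–23: long star who long
  position 24–27: long star who long
  position 29–32: long star who long
  position 33–36: long star who long
  position 40–43: long star who long

6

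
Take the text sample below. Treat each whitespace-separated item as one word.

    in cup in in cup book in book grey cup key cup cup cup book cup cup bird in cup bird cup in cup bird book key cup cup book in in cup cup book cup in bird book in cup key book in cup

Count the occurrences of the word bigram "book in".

4

Scanning the 44 overlapping bigram windows for "book in":
  position 6–7: book in
  position 30–31: book in
  position 39–40: book in
  position 43–44: book in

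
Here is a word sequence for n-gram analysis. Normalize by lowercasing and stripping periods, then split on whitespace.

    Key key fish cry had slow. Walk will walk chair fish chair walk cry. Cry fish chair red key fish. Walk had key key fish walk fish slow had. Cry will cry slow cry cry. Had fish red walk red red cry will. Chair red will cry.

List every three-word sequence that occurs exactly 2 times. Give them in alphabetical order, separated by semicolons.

key fish walk; key key fish

Trigram counts meeting the condition (exactly 2 times):
  key fish walk: 2
  key key fish: 2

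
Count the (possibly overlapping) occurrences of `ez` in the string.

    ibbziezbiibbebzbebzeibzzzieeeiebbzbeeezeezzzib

Sliding a length-2 window over the 46 characters (45 positions):
  position 6–7: ez
  position 38–39: ez
  position 41–42: ez

3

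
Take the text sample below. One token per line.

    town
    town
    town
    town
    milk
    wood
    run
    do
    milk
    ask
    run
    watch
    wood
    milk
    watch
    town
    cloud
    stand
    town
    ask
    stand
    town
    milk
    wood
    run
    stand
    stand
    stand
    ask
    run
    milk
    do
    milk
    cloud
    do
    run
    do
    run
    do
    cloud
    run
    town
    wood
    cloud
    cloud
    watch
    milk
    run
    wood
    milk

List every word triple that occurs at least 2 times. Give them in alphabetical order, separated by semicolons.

Trigram counts meeting the condition (at least 2 times):
  do run do: 2
  milk wood run: 2
  town milk wood: 2
  town town town: 2

do run do; milk wood run; town milk wood; town town town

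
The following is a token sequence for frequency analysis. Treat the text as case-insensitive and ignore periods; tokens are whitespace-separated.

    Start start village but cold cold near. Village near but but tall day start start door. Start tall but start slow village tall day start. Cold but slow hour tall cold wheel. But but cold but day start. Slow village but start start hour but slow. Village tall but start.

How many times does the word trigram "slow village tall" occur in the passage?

Scanning the 48 overlapping trigram windows for "slow village tall":
  position 21–23: slow village tall
  position 46–48: slow village tall

2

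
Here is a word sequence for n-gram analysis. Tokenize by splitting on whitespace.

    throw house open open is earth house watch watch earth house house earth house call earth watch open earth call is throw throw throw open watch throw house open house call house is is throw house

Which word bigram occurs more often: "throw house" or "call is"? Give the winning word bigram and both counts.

"throw house": 3 occurrences
"call is": 1 occurrence

"throw house" (3 vs 1)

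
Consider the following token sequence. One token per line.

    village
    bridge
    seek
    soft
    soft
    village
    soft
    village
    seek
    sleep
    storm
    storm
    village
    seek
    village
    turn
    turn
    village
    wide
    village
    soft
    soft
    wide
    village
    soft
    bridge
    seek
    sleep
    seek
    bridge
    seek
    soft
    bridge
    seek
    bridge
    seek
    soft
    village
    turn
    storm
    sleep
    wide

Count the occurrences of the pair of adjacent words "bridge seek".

Scanning the 41 overlapping bigram windows for "bridge seek":
  position 2–3: bridge seek
  position 26–27: bridge seek
  position 30–31: bridge seek
  position 33–34: bridge seek
  position 35–36: bridge seek

5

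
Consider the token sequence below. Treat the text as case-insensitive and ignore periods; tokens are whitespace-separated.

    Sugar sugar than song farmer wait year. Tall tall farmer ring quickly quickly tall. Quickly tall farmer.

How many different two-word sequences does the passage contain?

14

17 tokens → 16 bigram windows in total.
Repeated bigrams (each contributes count−1 duplicates):
  quickly tall: 2
  tall farmer: 2
2 duplicate windows → 16 − 2 = 14 distinct.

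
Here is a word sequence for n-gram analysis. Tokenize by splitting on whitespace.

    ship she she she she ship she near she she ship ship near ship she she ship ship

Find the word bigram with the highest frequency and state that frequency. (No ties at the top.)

"she she", 5 times

Bigram frequencies (highest first):
  she she: 5
  ship she: 3
  she ship: 3
  ship ship: 2
  she near: 1
  near she: 1
  … (2 more, each ≤ 1)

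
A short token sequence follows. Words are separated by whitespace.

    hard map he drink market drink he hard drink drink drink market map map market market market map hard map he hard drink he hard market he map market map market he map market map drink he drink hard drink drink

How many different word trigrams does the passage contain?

41 tokens → 39 trigram windows in total.
Repeated trigrams (each contributes count−1 duplicates):
  drink he hard: 2
  hard drink drink: 2
  hard map he: 2
  he hard drink: 2
  he map market: 2
  map market map: 2
  market he map: 2
7 duplicate windows → 39 − 7 = 32 distinct.

32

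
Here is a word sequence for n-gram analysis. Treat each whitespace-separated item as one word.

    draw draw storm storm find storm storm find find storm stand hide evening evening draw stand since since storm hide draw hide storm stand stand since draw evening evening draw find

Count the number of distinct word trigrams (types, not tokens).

31 tokens → 29 trigram windows in total.
Repeated trigrams (each contributes count−1 duplicates):
  evening evening draw: 2
  storm storm find: 2
2 duplicate windows → 29 − 2 = 27 distinct.

27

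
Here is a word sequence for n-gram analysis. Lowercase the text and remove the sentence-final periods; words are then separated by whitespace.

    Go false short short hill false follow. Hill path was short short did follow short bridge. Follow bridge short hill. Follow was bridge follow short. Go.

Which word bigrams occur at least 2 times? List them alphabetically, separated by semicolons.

Bigram counts meeting the condition (at least 2 times):
  bridge follow: 2
  follow short: 2
  short hill: 2
  short short: 2

bridge follow; follow short; short hill; short short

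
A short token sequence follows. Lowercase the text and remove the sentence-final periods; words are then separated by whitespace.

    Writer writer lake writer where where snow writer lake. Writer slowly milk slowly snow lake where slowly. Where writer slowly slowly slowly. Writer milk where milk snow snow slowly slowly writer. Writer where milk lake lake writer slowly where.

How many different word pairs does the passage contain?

39 tokens → 38 bigram windows in total.
Repeated bigrams (each contributes count−1 duplicates):
  lake writer: 3
  slowly slowly: 3
  writer slowly: 3
  slowly where: 2
  slowly writer: 2
  where milk: 2
  writer lake: 2
  writer where: 2
  … (1 more repeated)
12 duplicate windows → 38 − 12 = 26 distinct.

26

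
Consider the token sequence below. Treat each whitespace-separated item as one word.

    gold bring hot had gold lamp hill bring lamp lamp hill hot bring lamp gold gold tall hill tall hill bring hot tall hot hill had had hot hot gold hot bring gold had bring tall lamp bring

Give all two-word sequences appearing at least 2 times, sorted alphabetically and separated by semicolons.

Bigram counts meeting the condition (at least 2 times):
  bring hot: 2
  bring lamp: 2
  hill bring: 2
  hot bring: 2
  lamp hill: 2
  tall hill: 2

bring hot; bring lamp; hill bring; hot bring; lamp hill; tall hill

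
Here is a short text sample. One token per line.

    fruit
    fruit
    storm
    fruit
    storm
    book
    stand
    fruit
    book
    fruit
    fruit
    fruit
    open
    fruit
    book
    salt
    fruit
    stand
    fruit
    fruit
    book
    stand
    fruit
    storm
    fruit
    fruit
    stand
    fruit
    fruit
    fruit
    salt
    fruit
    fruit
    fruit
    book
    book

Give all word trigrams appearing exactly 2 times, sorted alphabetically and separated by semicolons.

Trigram counts meeting the condition (exactly 2 times):
  book stand fruit: 2
  fruit fruit book: 2
  fruit stand fruit: 2
  fruit storm fruit: 2
  stand fruit fruit: 2

book stand fruit; fruit fruit book; fruit stand fruit; fruit storm fruit; stand fruit fruit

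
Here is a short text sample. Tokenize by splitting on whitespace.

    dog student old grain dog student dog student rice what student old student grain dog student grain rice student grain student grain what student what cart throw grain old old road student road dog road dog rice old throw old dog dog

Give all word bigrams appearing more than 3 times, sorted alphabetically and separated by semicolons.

dog student; student grain

Bigram counts meeting the condition (more than 3 times):
  dog student: 4
  student grain: 4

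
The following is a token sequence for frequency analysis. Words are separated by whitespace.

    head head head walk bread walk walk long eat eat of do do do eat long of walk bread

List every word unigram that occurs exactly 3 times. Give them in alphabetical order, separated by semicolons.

Unigram counts meeting the condition (exactly 3 times):
  do: 3
  eat: 3
  head: 3

do; eat; head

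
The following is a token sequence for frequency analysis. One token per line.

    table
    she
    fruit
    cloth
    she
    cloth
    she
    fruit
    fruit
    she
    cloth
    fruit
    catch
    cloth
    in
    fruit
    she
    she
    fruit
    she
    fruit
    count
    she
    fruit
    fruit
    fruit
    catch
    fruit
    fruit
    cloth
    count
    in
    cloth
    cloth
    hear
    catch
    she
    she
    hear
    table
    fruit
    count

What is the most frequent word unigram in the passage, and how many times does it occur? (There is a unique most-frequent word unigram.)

"fruit", 13 times

Unigram frequencies (highest first):
  fruit: 13
  she: 10
  cloth: 7
  catch: 3
  count: 3
  table: 2
  … (2 more, each ≤ 2)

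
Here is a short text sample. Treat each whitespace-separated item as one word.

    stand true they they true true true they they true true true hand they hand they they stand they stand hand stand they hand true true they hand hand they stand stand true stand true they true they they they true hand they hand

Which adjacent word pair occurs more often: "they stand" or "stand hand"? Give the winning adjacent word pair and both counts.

"they stand": 3 occurrences
"stand hand": 1 occurrence

"they stand" (3 vs 1)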